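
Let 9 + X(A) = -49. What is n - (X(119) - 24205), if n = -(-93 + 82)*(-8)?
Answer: 24175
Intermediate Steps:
X(A) = -58 (X(A) = -9 - 49 = -58)
n = -88 (n = -(-11)*(-8) = -1*88 = -88)
n - (X(119) - 24205) = -88 - (-58 - 24205) = -88 - 1*(-24263) = -88 + 24263 = 24175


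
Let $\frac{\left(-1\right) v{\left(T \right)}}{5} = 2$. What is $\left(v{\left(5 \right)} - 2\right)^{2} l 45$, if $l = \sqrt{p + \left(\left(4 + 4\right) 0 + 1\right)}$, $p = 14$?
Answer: $6480 \sqrt{15} \approx 25097.0$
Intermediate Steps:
$v{\left(T \right)} = -10$ ($v{\left(T \right)} = \left(-5\right) 2 = -10$)
$l = \sqrt{15}$ ($l = \sqrt{14 + \left(\left(4 + 4\right) 0 + 1\right)} = \sqrt{14 + \left(8 \cdot 0 + 1\right)} = \sqrt{14 + \left(0 + 1\right)} = \sqrt{14 + 1} = \sqrt{15} \approx 3.873$)
$\left(v{\left(5 \right)} - 2\right)^{2} l 45 = \left(-10 - 2\right)^{2} \sqrt{15} \cdot 45 = \left(-12\right)^{2} \sqrt{15} \cdot 45 = 144 \sqrt{15} \cdot 45 = 6480 \sqrt{15}$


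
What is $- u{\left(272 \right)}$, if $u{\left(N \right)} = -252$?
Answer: $252$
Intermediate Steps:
$- u{\left(272 \right)} = \left(-1\right) \left(-252\right) = 252$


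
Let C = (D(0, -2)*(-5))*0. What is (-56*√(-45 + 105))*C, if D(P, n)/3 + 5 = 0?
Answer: 0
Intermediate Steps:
D(P, n) = -15 (D(P, n) = -15 + 3*0 = -15 + 0 = -15)
C = 0 (C = -15*(-5)*0 = 75*0 = 0)
(-56*√(-45 + 105))*C = -56*√(-45 + 105)*0 = -112*√15*0 = 0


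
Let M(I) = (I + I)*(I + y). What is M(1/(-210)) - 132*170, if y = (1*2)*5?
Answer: -494804099/22050 ≈ -22440.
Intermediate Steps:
y = 10 (y = 2*5 = 10)
M(I) = 2*I*(10 + I) (M(I) = (I + I)*(I + 10) = (2*I)*(10 + I) = 2*I*(10 + I))
M(1/(-210)) - 132*170 = 2*(10 + 1/(-210))/(-210) - 132*170 = 2*(-1/210)*(10 - 1/210) - 22440 = 2*(-1/210)*(2099/210) - 22440 = -2099/22050 - 22440 = -494804099/22050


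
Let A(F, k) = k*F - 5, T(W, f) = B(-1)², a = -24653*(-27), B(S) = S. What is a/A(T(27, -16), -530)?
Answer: -665631/535 ≈ -1244.2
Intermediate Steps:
a = 665631
T(W, f) = 1 (T(W, f) = (-1)² = 1)
A(F, k) = -5 + F*k (A(F, k) = F*k - 5 = -5 + F*k)
a/A(T(27, -16), -530) = 665631/(-5 + 1*(-530)) = 665631/(-5 - 530) = 665631/(-535) = 665631*(-1/535) = -665631/535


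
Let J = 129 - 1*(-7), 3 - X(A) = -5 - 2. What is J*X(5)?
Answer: 1360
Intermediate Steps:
X(A) = 10 (X(A) = 3 - (-5 - 2) = 3 - 1*(-7) = 3 + 7 = 10)
J = 136 (J = 129 + 7 = 136)
J*X(5) = 136*10 = 1360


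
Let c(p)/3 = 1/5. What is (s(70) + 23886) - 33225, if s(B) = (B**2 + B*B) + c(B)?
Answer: 2308/5 ≈ 461.60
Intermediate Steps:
c(p) = 3/5
s(B) = 3/5 + 2*B**2 (s(B) = (B**2 + B*B) + 3/5 = (B**2 + B**2) + 3/5 = 2*B**2 + 3/5 = 3/5 + 2*B**2)
(s(70) + 23886) - 33225 = ((3/5 + 2*70**2) + 23886) - 33225 = ((3/5 + 2*4900) + 23886) - 33225 = ((3/5 + 9800) + 23886) - 33225 = (49003/5 + 23886) - 33225 = 168433/5 - 33225 = 2308/5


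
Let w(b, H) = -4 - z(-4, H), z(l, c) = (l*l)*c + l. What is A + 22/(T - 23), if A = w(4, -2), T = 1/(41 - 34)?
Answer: 2483/80 ≈ 31.038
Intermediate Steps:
T = ⅐ (T = 1/7 = ⅐ ≈ 0.14286)
z(l, c) = l + c*l² (z(l, c) = l²*c + l = c*l² + l = l + c*l²)
w(b, H) = -16*H (w(b, H) = -4 - (-4)*(1 + H*(-4)) = -4 - (-4)*(1 - 4*H) = -4 - (-4 + 16*H) = -4 + (4 - 16*H) = -16*H)
A = 32 (A = -16*(-2) = 32)
A + 22/(T - 23) = 32 + 22/(⅐ - 23) = 32 + 22/(-160/7) = 32 + 22*(-7/160) = 32 - 77/80 = 2483/80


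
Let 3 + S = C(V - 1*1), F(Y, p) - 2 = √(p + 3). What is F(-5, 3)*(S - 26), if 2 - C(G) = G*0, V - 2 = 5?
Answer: -54 - 27*√6 ≈ -120.14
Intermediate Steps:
F(Y, p) = 2 + √(3 + p) (F(Y, p) = 2 + √(p + 3) = 2 + √(3 + p))
V = 7 (V = 2 + 5 = 7)
C(G) = 2 (C(G) = 2 - G*0 = 2 - 1*0 = 2 + 0 = 2)
S = -1 (S = -3 + 2 = -1)
F(-5, 3)*(S - 26) = (2 + √(3 + 3))*(-1 - 26) = (2 + √6)*(-27) = -54 - 27*√6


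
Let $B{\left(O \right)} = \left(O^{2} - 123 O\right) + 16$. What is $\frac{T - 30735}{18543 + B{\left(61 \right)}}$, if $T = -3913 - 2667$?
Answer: $- \frac{37315}{14777} \approx -2.5252$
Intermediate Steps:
$B{\left(O \right)} = 16 + O^{2} - 123 O$
$T = -6580$
$\frac{T - 30735}{18543 + B{\left(61 \right)}} = \frac{-6580 - 30735}{18543 + \left(16 + 61^{2} - 7503\right)} = - \frac{37315}{18543 + \left(16 + 3721 - 7503\right)} = - \frac{37315}{18543 - 3766} = - \frac{37315}{14777}$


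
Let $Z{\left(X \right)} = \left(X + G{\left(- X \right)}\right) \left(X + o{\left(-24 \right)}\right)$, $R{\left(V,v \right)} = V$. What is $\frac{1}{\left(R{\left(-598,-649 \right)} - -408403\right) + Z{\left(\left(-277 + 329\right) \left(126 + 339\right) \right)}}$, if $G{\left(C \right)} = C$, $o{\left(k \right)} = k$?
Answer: $\frac{1}{407805} \approx 2.4522 \cdot 10^{-6}$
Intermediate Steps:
$Z{\left(X \right)} = 0$ ($Z{\left(X \right)} = \left(X - X\right) \left(X - 24\right) = 0 \left(-24 + X\right) = 0$)
$\frac{1}{\left(R{\left(-598,-649 \right)} - -408403\right) + Z{\left(\left(-277 + 329\right) \left(126 + 339\right) \right)}} = \frac{1}{\left(-598 - -408403\right) + 0} = \frac{1}{\left(-598 + 408403\right) + 0} = \frac{1}{407805 + 0} = \frac{1}{407805}$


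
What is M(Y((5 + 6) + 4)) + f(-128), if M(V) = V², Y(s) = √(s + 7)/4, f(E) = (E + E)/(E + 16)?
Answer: 205/56 ≈ 3.6607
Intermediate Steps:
f(E) = 2*E/(16 + E) (f(E) = (2*E)/(16 + E) = 2*E/(16 + E))
Y(s) = √(7 + s)/4 (Y(s) = √(7 + s)*(¼) = √(7 + s)/4)
M(Y((5 + 6) + 4)) + f(-128) = (√(7 + ((5 + 6) + 4))/4)² + 2*(-128)/(16 - 128) = (√(7 + (11 + 4))/4)² + 2*(-128)/(-112) = (√(7 + 15)/4)² + 2*(-128)*(-1/112) = (√22/4)² + 16/7 = 11/8 + 16/7 = 205/56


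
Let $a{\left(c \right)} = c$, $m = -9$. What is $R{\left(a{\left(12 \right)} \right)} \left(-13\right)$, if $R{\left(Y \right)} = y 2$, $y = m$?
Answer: $234$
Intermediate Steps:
$y = -9$
$R{\left(Y \right)} = -18$ ($R{\left(Y \right)} = \left(-9\right) 2 = -18$)
$R{\left(a{\left(12 \right)} \right)} \left(-13\right) = \left(-18\right) \left(-13\right) = 234$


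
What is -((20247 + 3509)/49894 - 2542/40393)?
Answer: -13431380/32505941 ≈ -0.41320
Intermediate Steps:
-((20247 + 3509)/49894 - 2542/40393) = -(23756*(1/49894) - 2542*1/40393) = -(11878/24947 - 82/1303) = -1*13431380/32505941 = -13431380/32505941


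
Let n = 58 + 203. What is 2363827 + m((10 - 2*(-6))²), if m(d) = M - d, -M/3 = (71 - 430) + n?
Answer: 2363637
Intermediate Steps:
n = 261
M = 294 (M = -3*((71 - 430) + 261) = -3*(-359 + 261) = -3*(-98) = 294)
m(d) = 294 - d
2363827 + m((10 - 2*(-6))²) = 2363827 + (294 - (10 - 2*(-6))²) = 2363827 + (294 - (10 + 12)²) = 2363827 + (294 - 1*22²) = 2363827 + (294 - 1*484) = 2363827 + (294 - 484) = 2363827 - 190 = 2363637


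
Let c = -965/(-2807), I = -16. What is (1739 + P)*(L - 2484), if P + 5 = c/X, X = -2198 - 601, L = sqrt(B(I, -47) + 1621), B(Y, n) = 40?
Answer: -3760135154772/872977 + 13623678097*sqrt(1661)/7856793 ≈ -4.2366e+6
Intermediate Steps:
c = 965/2807 (c = -965*(-1/2807) = 965/2807 ≈ 0.34378)
L = sqrt(1661) (L = sqrt(40 + 1621) = sqrt(1661) ≈ 40.755)
X = -2799
P = -39284930/7856793 (P = -5 + (965/2807)/(-2799) = -5 + (965/2807)*(-1/2799) = -5 - 965/7856793 = -39284930/7856793 ≈ -5.0001)
(1739 + P)*(L - 2484) = (1739 - 39284930/7856793)*(sqrt(1661) - 2484) = 13623678097*(-2484 + sqrt(1661))/7856793 = -3760135154772/872977 + 13623678097*sqrt(1661)/7856793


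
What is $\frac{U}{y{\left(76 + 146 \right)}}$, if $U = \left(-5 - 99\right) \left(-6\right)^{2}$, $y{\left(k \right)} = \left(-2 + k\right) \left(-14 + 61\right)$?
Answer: $- \frac{936}{2585} \approx -0.36209$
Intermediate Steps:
$y{\left(k \right)} = -94 + 47 k$ ($y{\left(k \right)} = \left(-2 + k\right) 47 = -94 + 47 k$)
$U = -3744$ ($U = \left(-104\right) 36 = -3744$)
$\frac{U}{y{\left(76 + 146 \right)}} = - \frac{3744}{-94 + 47 \left(76 + 146\right)} = - \frac{3744}{-94 + 47 \cdot 222} = - \frac{3744}{-94 + 10434} = - \frac{3744}{10340} = \left(-3744\right) \frac{1}{10340} = - \frac{936}{2585}$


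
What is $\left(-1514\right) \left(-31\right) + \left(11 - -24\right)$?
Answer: $46969$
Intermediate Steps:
$\left(-1514\right) \left(-31\right) + \left(11 - -24\right) = 46934 + \left(11 + 24\right) = 46934 + 35 = 46969$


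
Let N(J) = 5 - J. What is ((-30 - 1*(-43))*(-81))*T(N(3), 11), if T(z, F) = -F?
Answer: 11583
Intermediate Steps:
((-30 - 1*(-43))*(-81))*T(N(3), 11) = ((-30 - 1*(-43))*(-81))*(-1*11) = ((-30 + 43)*(-81))*(-11) = (13*(-81))*(-11) = -1053*(-11) = 11583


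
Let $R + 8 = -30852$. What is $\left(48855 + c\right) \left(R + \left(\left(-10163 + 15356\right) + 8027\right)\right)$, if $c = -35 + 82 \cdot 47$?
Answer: $-929169360$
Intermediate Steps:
$R = -30860$ ($R = -8 - 30852 = -30860$)
$c = 3819$ ($c = -35 + 3854 = 3819$)
$\left(48855 + c\right) \left(R + \left(\left(-10163 + 15356\right) + 8027\right)\right) = \left(48855 + 3819\right) \left(-30860 + \left(\left(-10163 + 15356\right) + 8027\right)\right) = 52674 \left(-30860 + \left(5193 + 8027\right)\right) = 52674 \left(-30860 + 13220\right) = 52674 \left(-17640\right) = -929169360$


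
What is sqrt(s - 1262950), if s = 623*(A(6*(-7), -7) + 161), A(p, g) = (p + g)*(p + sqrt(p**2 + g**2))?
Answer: sqrt(119487 - 213689*sqrt(37)) ≈ 1086.4*I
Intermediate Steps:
A(p, g) = (g + p)*(p + sqrt(g**2 + p**2))
s = 1382437 - 213689*sqrt(37) (s = 623*(((6*(-7))**2 - 42*(-7) - 7*sqrt((-7)**2 + (6*(-7))**2) + (6*(-7))*sqrt((-7)**2 + (6*(-7))**2)) + 161) = 623*(((-42)**2 - 7*(-42) - 7*sqrt(49 + (-42)**2) - 42*sqrt(49 + (-42)**2)) + 161) = 623*((1764 + 294 - 7*sqrt(49 + 1764) - 42*sqrt(49 + 1764)) + 161) = 623*((1764 + 294 - 49*sqrt(37) - 294*sqrt(37)) + 161) = 623*((2058 - 343*sqrt(37)) + 161) = 623*(2219 - 343*sqrt(37)) = 1382437 - 213689*sqrt(37) ≈ 82618.)
sqrt(s - 1262950) = sqrt((1382437 - 213689*sqrt(37)) - 1262950) = sqrt(119487 - 213689*sqrt(37))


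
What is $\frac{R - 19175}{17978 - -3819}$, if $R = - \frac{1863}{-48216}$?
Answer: $- \frac{308179979}{350321384} \approx -0.87971$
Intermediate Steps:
$R = \frac{621}{16072}$ ($R = \left(-1863\right) \left(- \frac{1}{48216}\right) = \frac{621}{16072} \approx 0.038639$)
$\frac{R - 19175}{17978 - -3819} = \frac{\frac{621}{16072} - 19175}{17978 - -3819} = - \frac{308179979}{16072 \left(17978 + \left(-20717 + 24536\right)\right)} = - \frac{308179979}{16072 \left(17978 + 3819\right)} = - \frac{308179979}{16072 \cdot 21797} = \left(- \frac{308179979}{16072}\right) \frac{1}{21797} = - \frac{308179979}{350321384}$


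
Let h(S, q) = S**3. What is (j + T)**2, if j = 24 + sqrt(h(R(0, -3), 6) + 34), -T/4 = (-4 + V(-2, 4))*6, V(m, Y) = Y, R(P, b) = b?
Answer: (24 + sqrt(7))**2 ≈ 710.00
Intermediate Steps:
T = 0 (T = -4*(-4 + 4)*6 = -0*6 = -4*0 = 0)
j = 24 + sqrt(7) (j = 24 + sqrt((-3)**3 + 34) = 24 + sqrt(-27 + 34) = 24 + sqrt(7) ≈ 26.646)
(j + T)**2 = ((24 + sqrt(7)) + 0)**2 = (24 + sqrt(7))**2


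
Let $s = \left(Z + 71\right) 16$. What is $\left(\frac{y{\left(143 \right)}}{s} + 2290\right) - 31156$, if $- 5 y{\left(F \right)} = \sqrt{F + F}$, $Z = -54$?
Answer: $-28866 - \frac{\sqrt{286}}{1360} \approx -28866.0$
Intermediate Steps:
$s = 272$ ($s = \left(-54 + 71\right) 16 = 17 \cdot 16 = 272$)
$y{\left(F \right)} = - \frac{\sqrt{2} \sqrt{F}}{5}$ ($y{\left(F \right)} = - \frac{\sqrt{F + F}}{5} = - \frac{\sqrt{2 F}}{5} = - \frac{\sqrt{2} \sqrt{F}}{5}$)
$\left(\frac{y{\left(143 \right)}}{s} + 2290\right) - 31156 = \left(\frac{\left(- \frac{1}{5}\right) \sqrt{2} \sqrt{143}}{272} + 2290\right) - 31156 = \left(- \frac{\sqrt{286}}{5} \cdot \frac{1}{272} + 2290\right) - 31156 = \left(- \frac{\sqrt{286}}{1360} + 2290\right) - 31156 = \left(2290 - \frac{\sqrt{286}}{1360}\right) - 31156 = -28866 - \frac{\sqrt{286}}{1360}$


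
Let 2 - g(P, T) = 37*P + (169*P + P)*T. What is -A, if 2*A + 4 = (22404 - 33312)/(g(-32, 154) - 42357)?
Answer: 1598632/796589 ≈ 2.0068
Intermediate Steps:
g(P, T) = 2 - 37*P - 170*P*T (g(P, T) = 2 - (37*P + (169*P + P)*T) = 2 - (37*P + (170*P)*T) = 2 - (37*P + 170*P*T) = 2 + (-37*P - 170*P*T) = 2 - 37*P - 170*P*T)
A = -1598632/796589 (A = -2 + ((22404 - 33312)/((2 - 37*(-32) - 170*(-32)*154) - 42357))/2 = -2 + (-10908/((2 + 1184 + 837760) - 42357))/2 = -2 + (-10908/(838946 - 42357))/2 = -2 + (-10908/796589)/2 = -2 + (-10908*1/796589)/2 = -2 + (1/2)*(-10908/796589) = -2 - 5454/796589 = -1598632/796589 ≈ -2.0068)
-A = -1*(-1598632/796589) = 1598632/796589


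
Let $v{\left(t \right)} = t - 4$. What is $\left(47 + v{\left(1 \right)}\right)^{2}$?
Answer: $1936$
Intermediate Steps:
$v{\left(t \right)} = -4 + t$
$\left(47 + v{\left(1 \right)}\right)^{2} = \left(47 + \left(-4 + 1\right)\right)^{2} = \left(47 - 3\right)^{2} = 44^{2} = 1936$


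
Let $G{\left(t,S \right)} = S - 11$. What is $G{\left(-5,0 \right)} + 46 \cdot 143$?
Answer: $6567$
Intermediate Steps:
$G{\left(t,S \right)} = -11 + S$
$G{\left(-5,0 \right)} + 46 \cdot 143 = \left(-11 + 0\right) + 46 \cdot 143 = -11 + 6578 = 6567$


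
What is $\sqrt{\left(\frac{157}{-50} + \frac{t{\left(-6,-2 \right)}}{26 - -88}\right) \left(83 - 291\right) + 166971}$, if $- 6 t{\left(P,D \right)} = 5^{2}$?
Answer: $\frac{\sqrt{13615886647}}{285} \approx 409.43$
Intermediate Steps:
$t{\left(P,D \right)} = - \frac{25}{6}$ ($t{\left(P,D \right)} = - \frac{5^{2}}{6} = \left(- \frac{1}{6}\right) 25 = - \frac{25}{6}$)
$\sqrt{\left(\frac{157}{-50} + \frac{t{\left(-6,-2 \right)}}{26 - -88}\right) \left(83 - 291\right) + 166971} = \sqrt{\left(\frac{157}{-50} - \frac{25}{6 \left(26 - -88\right)}\right) \left(83 - 291\right) + 166971} = \sqrt{\left(157 \left(- \frac{1}{50}\right) - \frac{25}{6 \left(26 + 88\right)}\right) \left(-208\right) + 166971} = \sqrt{\left(- \frac{157}{50} - \frac{25}{6 \cdot 114}\right) \left(-208\right) + 166971} = \sqrt{\left(- \frac{157}{50} - \frac{25}{684}\right) \left(-208\right) + 166971} = \sqrt{\left(- \frac{54319}{17100}\right) \left(-208\right) + 166971} = \sqrt{\frac{2824588}{4275} + 166971} = \sqrt{\frac{716625613}{4275}} = \frac{\sqrt{13615886647}}{285}$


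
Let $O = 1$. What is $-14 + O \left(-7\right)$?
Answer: $-21$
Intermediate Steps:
$-14 + O \left(-7\right) = -14 + 1 \left(-7\right) = -14 - 7 = -21$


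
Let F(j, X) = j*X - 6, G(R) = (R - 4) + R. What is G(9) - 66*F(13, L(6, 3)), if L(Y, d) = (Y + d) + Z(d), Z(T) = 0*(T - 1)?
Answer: -7312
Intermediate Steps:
Z(T) = 0 (Z(T) = 0*(-1 + T) = 0)
L(Y, d) = Y + d (L(Y, d) = (Y + d) + 0 = Y + d)
G(R) = -4 + 2*R (G(R) = (-4 + R) + R = -4 + 2*R)
F(j, X) = -6 + X*j (F(j, X) = X*j - 6 = -6 + X*j)
G(9) - 66*F(13, L(6, 3)) = (-4 + 2*9) - 66*(-6 + (6 + 3)*13) = (-4 + 18) - 66*(-6 + 9*13) = 14 - 66*(-6 + 117) = 14 - 66*111 = 14 - 7326 = -7312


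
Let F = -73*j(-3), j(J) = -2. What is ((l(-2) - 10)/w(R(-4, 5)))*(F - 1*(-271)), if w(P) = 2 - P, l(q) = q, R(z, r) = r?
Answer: 1668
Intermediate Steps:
F = 146 (F = -73*(-2) = 146)
((l(-2) - 10)/w(R(-4, 5)))*(F - 1*(-271)) = ((-2 - 10)/(2 - 1*5))*(146 - 1*(-271)) = (-12/(2 - 5))*(146 + 271) = -12/(-3)*417 = -12*(-⅓)*417 = 4*417 = 1668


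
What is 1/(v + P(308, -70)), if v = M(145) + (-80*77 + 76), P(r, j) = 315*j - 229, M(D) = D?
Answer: -1/28218 ≈ -3.5438e-5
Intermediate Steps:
P(r, j) = -229 + 315*j
v = -5939 (v = 145 + (-80*77 + 76) = 145 + (-6160 + 76) = 145 - 6084 = -5939)
1/(v + P(308, -70)) = 1/(-5939 + (-229 + 315*(-70))) = 1/(-5939 + (-229 - 22050)) = 1/(-5939 - 22279) = 1/(-28218) = -1/28218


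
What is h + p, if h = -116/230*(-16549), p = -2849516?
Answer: -326734498/115 ≈ -2.8412e+6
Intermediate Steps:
h = 959842/115 (h = -116*1/230*(-16549) = -58/115*(-16549) = 959842/115 ≈ 8346.5)
h + p = 959842/115 - 2849516 = -326734498/115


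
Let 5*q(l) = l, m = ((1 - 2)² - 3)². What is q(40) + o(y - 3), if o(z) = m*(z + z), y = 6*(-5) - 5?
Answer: -296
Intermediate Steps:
y = -35 (y = -30 - 5 = -35)
m = 4 (m = ((-1)² - 3)² = (1 - 3)² = (-2)² = 4)
q(l) = l/5
o(z) = 8*z (o(z) = 4*(z + z) = 4*(2*z) = 8*z)
q(40) + o(y - 3) = (⅕)*40 + 8*(-35 - 3) = 8 + 8*(-38) = 8 - 304 = -296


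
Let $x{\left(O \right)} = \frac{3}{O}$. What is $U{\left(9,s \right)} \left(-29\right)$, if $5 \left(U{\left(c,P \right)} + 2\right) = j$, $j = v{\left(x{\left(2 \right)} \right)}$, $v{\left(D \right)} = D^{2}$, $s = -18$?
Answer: $\frac{899}{20} \approx 44.95$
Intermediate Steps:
$j = \frac{9}{4}$ ($j = \left(\frac{3}{2}\right)^{2} = \frac{9}{4} \approx 2.25$)
$U{\left(c,P \right)} = - \frac{31}{20}$ ($U{\left(c,P \right)} = -2 + \frac{1}{5} \cdot \frac{9}{4} = -2 + \frac{9}{20} = - \frac{31}{20}$)
$U{\left(9,s \right)} \left(-29\right) = \left(- \frac{31}{20}\right) \left(-29\right) = \frac{899}{20}$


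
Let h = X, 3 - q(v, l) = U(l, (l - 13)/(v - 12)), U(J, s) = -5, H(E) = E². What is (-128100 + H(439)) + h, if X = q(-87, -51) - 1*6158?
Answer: 58471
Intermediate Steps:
q(v, l) = 8 (q(v, l) = 3 - 1*(-5) = 3 + 5 = 8)
X = -6150 (X = 8 - 1*6158 = 8 - 6158 = -6150)
h = -6150
(-128100 + H(439)) + h = (-128100 + 439²) - 6150 = (-128100 + 192721) - 6150 = 64621 - 6150 = 58471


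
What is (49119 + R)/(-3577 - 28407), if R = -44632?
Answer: -4487/31984 ≈ -0.14029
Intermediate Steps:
(49119 + R)/(-3577 - 28407) = (49119 - 44632)/(-3577 - 28407) = 4487/(-31984) = 4487*(-1/31984) = -4487/31984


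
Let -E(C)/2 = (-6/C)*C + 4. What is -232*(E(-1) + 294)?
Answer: -69136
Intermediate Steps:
E(C) = 4 (E(C) = -2*((-6/C)*C + 4) = -2*(-6 + 4) = -2*(-2) = 4)
-232*(E(-1) + 294) = -232*(4 + 294) = -232*298 = -69136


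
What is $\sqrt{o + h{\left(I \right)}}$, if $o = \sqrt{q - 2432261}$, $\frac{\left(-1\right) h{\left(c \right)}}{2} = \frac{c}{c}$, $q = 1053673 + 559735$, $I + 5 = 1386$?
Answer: $\sqrt{-2 + i \sqrt{818853}} \approx 21.247 + 21.294 i$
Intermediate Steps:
$I = 1381$ ($I = -5 + 1386 = 1381$)
$q = 1613408$
$h{\left(c \right)} = -2$ ($h{\left(c \right)} = - 2 \frac{c}{c} = \left(-2\right) 1 = -2$)
$o = i \sqrt{818853}$ ($o = \sqrt{1613408 - 2432261} = \sqrt{-818853} = i \sqrt{818853} \approx 904.91 i$)
$\sqrt{o + h{\left(I \right)}} = \sqrt{i \sqrt{818853} - 2} = \sqrt{-2 + i \sqrt{818853}}$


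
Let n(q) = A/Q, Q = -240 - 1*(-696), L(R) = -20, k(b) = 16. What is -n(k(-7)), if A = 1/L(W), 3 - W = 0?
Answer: 1/9120 ≈ 0.00010965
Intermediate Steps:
W = 3 (W = 3 - 1*0 = 3 + 0 = 3)
A = -1/20 (A = 1/(-20) = -1/20 ≈ -0.050000)
Q = 456 (Q = -240 + 696 = 456)
n(q) = -1/9120 (n(q) = -1/20/456 = -1/20*1/456 = -1/9120)
-n(k(-7)) = -1*(-1/9120) = 1/9120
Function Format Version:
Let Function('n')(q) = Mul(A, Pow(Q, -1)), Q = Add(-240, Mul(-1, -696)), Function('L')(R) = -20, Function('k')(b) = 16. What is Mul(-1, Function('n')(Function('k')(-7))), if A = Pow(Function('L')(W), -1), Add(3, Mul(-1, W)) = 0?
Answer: Rational(1, 9120) ≈ 0.00010965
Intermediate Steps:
W = 3 (W = Add(3, Mul(-1, 0)) = Add(3, 0) = 3)
A = Rational(-1, 20) (A = Pow(-20, -1) = Rational(-1, 20) ≈ -0.050000)
Q = 456 (Q = Add(-240, 696) = 456)
Function('n')(q) = Rational(-1, 9120) (Function('n')(q) = Mul(Rational(-1, 20), Pow(456, -1)) = Mul(Rational(-1, 20), Rational(1, 456)) = Rational(-1, 9120))
Mul(-1, Function('n')(Function('k')(-7))) = Mul(-1, Rational(-1, 9120)) = Rational(1, 9120)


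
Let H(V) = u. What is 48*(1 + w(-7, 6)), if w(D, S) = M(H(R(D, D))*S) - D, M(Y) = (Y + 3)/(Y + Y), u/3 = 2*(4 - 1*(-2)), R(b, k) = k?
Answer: 1225/3 ≈ 408.33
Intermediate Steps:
u = 36 (u = 3*(2*(4 - 1*(-2))) = 3*(2*(4 + 2)) = 3*(2*6) = 3*12 = 36)
H(V) = 36
M(Y) = (3 + Y)/(2*Y) (M(Y) = (3 + Y)/((2*Y)) = (3 + Y)*(1/(2*Y)) = (3 + Y)/(2*Y))
w(D, S) = -D + (3 + 36*S)/(72*S) (w(D, S) = (3 + 36*S)/(2*((36*S))) - D = (1/(36*S))*(3 + 36*S)/2 - D = (3 + 36*S)/(72*S) - D = -D + (3 + 36*S)/(72*S))
48*(1 + w(-7, 6)) = 48*(1 + (½ - 1*(-7) + (1/24)/6)) = 48*(1 + (½ + 7 + (1/24)*(⅙))) = 48*(1 + (½ + 7 + 1/144)) = 48*(1 + 1081/144) = 48*(1225/144) = 1225/3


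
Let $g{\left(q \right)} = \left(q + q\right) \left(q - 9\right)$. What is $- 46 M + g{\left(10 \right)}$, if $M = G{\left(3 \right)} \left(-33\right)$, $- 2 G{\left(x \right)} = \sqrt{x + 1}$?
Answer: $-1498$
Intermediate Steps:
$G{\left(x \right)} = - \frac{\sqrt{1 + x}}{2}$ ($G{\left(x \right)} = - \frac{\sqrt{x + 1}}{2} = - \frac{\sqrt{1 + x}}{2}$)
$g{\left(q \right)} = 2 q \left(-9 + q\right)$
$M = 33$ ($M = - \frac{\sqrt{1 + 3}}{2} \left(-33\right) = - \frac{\sqrt{4}}{2} \left(-33\right) = \left(- \frac{1}{2}\right) 2 \left(-33\right) = \left(-1\right) \left(-33\right) = 33$)
$- 46 M + g{\left(10 \right)} = \left(-46\right) 33 + 2 \cdot 10 \left(-9 + 10\right) = -1518 + 2 \cdot 10 \cdot 1 = -1518 + 20 = -1498$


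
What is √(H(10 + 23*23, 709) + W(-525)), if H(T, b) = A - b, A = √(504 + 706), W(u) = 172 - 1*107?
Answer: √(-644 + 11*√10) ≈ 24.682*I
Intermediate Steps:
W(u) = 65 (W(u) = 172 - 107 = 65)
A = 11*√10 (A = √1210 = 11*√10 ≈ 34.785)
H(T, b) = -b + 11*√10 (H(T, b) = 11*√10 - b = -b + 11*√10)
√(H(10 + 23*23, 709) + W(-525)) = √((-1*709 + 11*√10) + 65) = √((-709 + 11*√10) + 65) = √(-644 + 11*√10)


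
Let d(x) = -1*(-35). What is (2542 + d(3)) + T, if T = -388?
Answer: 2189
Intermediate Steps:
d(x) = 35
(2542 + d(3)) + T = (2542 + 35) - 388 = 2577 - 388 = 2189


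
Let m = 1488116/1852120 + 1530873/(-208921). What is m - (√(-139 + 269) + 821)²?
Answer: -65217702574172211/96736690630 - 1642*√130 ≈ -6.9290e+5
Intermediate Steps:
m = -631115454481/96736690630 (m = 1488116*(1/1852120) + 1530873*(-1/208921) = 372029/463030 - 1530873/208921 = -631115454481/96736690630 ≈ -6.5241)
m - (√(-139 + 269) + 821)² = -631115454481/96736690630 - (√(-139 + 269) + 821)² = -631115454481/96736690630 - (√130 + 821)² = -631115454481/96736690630 - (821 + √130)²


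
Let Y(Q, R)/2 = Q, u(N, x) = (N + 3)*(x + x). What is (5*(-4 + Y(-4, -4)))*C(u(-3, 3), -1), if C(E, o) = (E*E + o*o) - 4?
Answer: 180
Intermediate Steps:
u(N, x) = 2*x*(3 + N) (u(N, x) = (3 + N)*(2*x) = 2*x*(3 + N))
Y(Q, R) = 2*Q
C(E, o) = -4 + E² + o² (C(E, o) = (E² + o²) - 4 = -4 + E² + o²)
(5*(-4 + Y(-4, -4)))*C(u(-3, 3), -1) = (5*(-4 + 2*(-4)))*(-4 + (2*3*(3 - 3))² + (-1)²) = (5*(-4 - 8))*(-4 + (2*3*0)² + 1) = (5*(-12))*(-4 + 0² + 1) = -60*(-4 + 0 + 1) = -60*(-3) = 180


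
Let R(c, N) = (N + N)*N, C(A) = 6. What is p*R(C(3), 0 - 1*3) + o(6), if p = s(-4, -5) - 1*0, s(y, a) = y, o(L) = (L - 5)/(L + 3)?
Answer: -647/9 ≈ -71.889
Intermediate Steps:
R(c, N) = 2*N**2 (R(c, N) = (2*N)*N = 2*N**2)
o(L) = (-5 + L)/(3 + L)
p = -4 (p = -4 - 1*0 = -4 + 0 = -4)
p*R(C(3), 0 - 1*3) + o(6) = -8*(0 - 1*3)**2 + (-5 + 6)/(3 + 6) = -8*(0 - 3)**2 + 1/9 = -8*(-3)**2 + (1/9)*1 = -8*9 + 1/9 = -4*18 + 1/9 = -72 + 1/9 = -647/9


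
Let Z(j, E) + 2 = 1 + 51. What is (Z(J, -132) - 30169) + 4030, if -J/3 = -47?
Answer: -26089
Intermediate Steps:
J = 141 (J = -3*(-47) = 141)
Z(j, E) = 50 (Z(j, E) = -2 + (1 + 51) = -2 + 52 = 50)
(Z(J, -132) - 30169) + 4030 = (50 - 30169) + 4030 = -30119 + 4030 = -26089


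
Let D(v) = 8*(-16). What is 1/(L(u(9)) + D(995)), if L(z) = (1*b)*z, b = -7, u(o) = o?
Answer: -1/191 ≈ -0.0052356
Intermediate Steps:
D(v) = -128
L(z) = -7*z (L(z) = (1*(-7))*z = -7*z)
1/(L(u(9)) + D(995)) = 1/(-7*9 - 128) = 1/(-63 - 128) = 1/(-191) = -1/191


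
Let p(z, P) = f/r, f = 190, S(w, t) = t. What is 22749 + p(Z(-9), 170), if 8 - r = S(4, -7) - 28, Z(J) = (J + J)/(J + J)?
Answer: 978397/43 ≈ 22753.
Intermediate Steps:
Z(J) = 1 (Z(J) = (2*J)/((2*J)) = (2*J)*(1/(2*J)) = 1)
r = 43 (r = 8 - (-7 - 28) = 8 - 1*(-35) = 8 + 35 = 43)
p(z, P) = 190/43
22749 + p(Z(-9), 170) = 22749 + 190/43 = 978397/43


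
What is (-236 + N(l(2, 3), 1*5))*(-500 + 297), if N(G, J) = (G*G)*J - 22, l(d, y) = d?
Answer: 48314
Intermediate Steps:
N(G, J) = -22 + J*G**2 (N(G, J) = G**2*J - 22 = J*G**2 - 22 = -22 + J*G**2)
(-236 + N(l(2, 3), 1*5))*(-500 + 297) = (-236 + (-22 + (1*5)*2**2))*(-500 + 297) = (-236 + (-22 + 5*4))*(-203) = (-236 + (-22 + 20))*(-203) = (-236 - 2)*(-203) = -238*(-203) = 48314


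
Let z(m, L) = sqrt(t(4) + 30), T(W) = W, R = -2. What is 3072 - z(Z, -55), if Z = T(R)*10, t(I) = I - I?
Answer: 3072 - sqrt(30) ≈ 3066.5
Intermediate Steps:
t(I) = 0
Z = -20 (Z = -2*10 = -20)
z(m, L) = sqrt(30) (z(m, L) = sqrt(0 + 30) = sqrt(30))
3072 - z(Z, -55) = 3072 - sqrt(30)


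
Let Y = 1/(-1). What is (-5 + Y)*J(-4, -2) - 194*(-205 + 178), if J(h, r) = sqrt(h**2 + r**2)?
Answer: 5238 - 12*sqrt(5) ≈ 5211.2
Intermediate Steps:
Y = -1 (Y = 1*(-1) = -1)
(-5 + Y)*J(-4, -2) - 194*(-205 + 178) = (-5 - 1)*sqrt((-4)**2 + (-2)**2) - 194*(-205 + 178) = -6*sqrt(16 + 4) - 194*(-27) = -12*sqrt(5) + 5238 = 5238 - 12*sqrt(5)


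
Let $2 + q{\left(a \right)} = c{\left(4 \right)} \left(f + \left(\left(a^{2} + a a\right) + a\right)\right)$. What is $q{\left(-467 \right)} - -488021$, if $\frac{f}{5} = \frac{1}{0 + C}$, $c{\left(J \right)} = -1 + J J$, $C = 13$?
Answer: $\frac{91307967}{13} \approx 7.0237 \cdot 10^{6}$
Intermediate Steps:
$c{\left(J \right)} = -1 + J^{2}$
$f = \frac{5}{13}$ ($f = \frac{5}{0 + 13} = \frac{5}{13} \approx 0.38462$)
$q{\left(a \right)} = \frac{49}{13} + 15 a + 30 a^{2}$ ($q{\left(a \right)} = -2 + \left(-1 + 4^{2}\right) \left(\frac{5}{13} + \left(\left(a^{2} + a a\right) + a\right)\right) = -2 + \left(-1 + 16\right) \left(\frac{5}{13} + \left(\left(a^{2} + a^{2}\right) + a\right)\right) = -2 + 15 \left(\frac{5}{13} + \left(2 a^{2} + a\right)\right) = -2 + 15 \left(\frac{5}{13} + \left(a + 2 a^{2}\right)\right) = -2 + 15 \left(\frac{5}{13} + a + 2 a^{2}\right) = -2 + \left(\frac{75}{13} + 15 a + 30 a^{2}\right) = \frac{49}{13} + 15 a + 30 a^{2}$)
$q{\left(-467 \right)} - -488021 = \left(\frac{49}{13} + 15 \left(-467\right) + 30 \left(-467\right)^{2}\right) - -488021 = \left(\frac{49}{13} - 7005 + 30 \cdot 218089\right) + 488021 = \left(\frac{49}{13} - 7005 + 6542670\right) + 488021 = \frac{84963694}{13} + 488021 = \frac{91307967}{13}$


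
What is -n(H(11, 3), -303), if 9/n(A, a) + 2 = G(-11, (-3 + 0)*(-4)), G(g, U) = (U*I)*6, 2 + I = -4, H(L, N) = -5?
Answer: 9/434 ≈ 0.020737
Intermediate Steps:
I = -6 (I = -2 - 4 = -6)
G(g, U) = -36*U (G(g, U) = (U*(-6))*6 = -6*U*6 = -36*U)
n(A, a) = -9/434 (n(A, a) = 9/(-2 - 36*(-3 + 0)*(-4)) = 9/(-2 - (-108)*(-4)) = 9/(-2 - 36*12) = 9/(-2 - 432) = 9/(-434) = 9*(-1/434) = -9/434)
-n(H(11, 3), -303) = -1*(-9/434) = 9/434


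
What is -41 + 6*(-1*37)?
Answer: -263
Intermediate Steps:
-41 + 6*(-1*37) = -41 + 6*(-37) = -41 - 222 = -263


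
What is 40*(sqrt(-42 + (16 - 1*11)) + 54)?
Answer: 2160 + 40*I*sqrt(37) ≈ 2160.0 + 243.31*I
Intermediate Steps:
40*(sqrt(-42 + (16 - 1*11)) + 54) = 40*(sqrt(-42 + (16 - 11)) + 54) = 40*(sqrt(-42 + 5) + 54) = 40*(sqrt(-37) + 54) = 40*(I*sqrt(37) + 54) = 40*(54 + I*sqrt(37)) = 2160 + 40*I*sqrt(37)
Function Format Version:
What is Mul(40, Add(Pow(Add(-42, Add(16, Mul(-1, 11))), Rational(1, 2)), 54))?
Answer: Add(2160, Mul(40, I, Pow(37, Rational(1, 2)))) ≈ Add(2160.0, Mul(243.31, I))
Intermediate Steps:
Mul(40, Add(Pow(Add(-42, Add(16, Mul(-1, 11))), Rational(1, 2)), 54)) = Mul(40, Add(Pow(Add(-42, Add(16, -11)), Rational(1, 2)), 54)) = Mul(40, Add(Pow(Add(-42, 5), Rational(1, 2)), 54)) = Mul(40, Add(Pow(-37, Rational(1, 2)), 54)) = Mul(40, Add(Mul(I, Pow(37, Rational(1, 2))), 54)) = Mul(40, Add(54, Mul(I, Pow(37, Rational(1, 2))))) = Add(2160, Mul(40, I, Pow(37, Rational(1, 2))))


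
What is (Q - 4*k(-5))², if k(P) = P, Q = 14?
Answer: 1156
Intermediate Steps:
(Q - 4*k(-5))² = (14 - 4*(-5))² = (14 + 20)² = 34² = 1156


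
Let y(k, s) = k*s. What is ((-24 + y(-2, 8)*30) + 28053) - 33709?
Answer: -6160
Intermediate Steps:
((-24 + y(-2, 8)*30) + 28053) - 33709 = ((-24 - 2*8*30) + 28053) - 33709 = ((-24 - 16*30) + 28053) - 33709 = ((-24 - 480) + 28053) - 33709 = (-504 + 28053) - 33709 = 27549 - 33709 = -6160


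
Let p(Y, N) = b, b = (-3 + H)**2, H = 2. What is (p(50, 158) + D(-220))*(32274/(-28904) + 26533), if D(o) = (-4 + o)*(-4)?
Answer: 343944584763/14452 ≈ 2.3799e+7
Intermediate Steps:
D(o) = 16 - 4*o
b = 1 (b = (-3 + 2)**2 = (-1)**2 = 1)
p(Y, N) = 1
(p(50, 158) + D(-220))*(32274/(-28904) + 26533) = (1 + (16 - 4*(-220)))*(32274/(-28904) + 26533) = (1 + (16 + 880))*(32274*(-1/28904) + 26533) = (1 + 896)*(-16137/14452 + 26533) = 897*(383438779/14452) = 343944584763/14452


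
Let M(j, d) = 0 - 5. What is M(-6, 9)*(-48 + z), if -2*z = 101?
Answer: 985/2 ≈ 492.50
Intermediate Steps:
z = -101/2 (z = -1/2*101 = -101/2 ≈ -50.500)
M(j, d) = -5
M(-6, 9)*(-48 + z) = -5*(-48 - 101/2) = -5*(-197/2) = 985/2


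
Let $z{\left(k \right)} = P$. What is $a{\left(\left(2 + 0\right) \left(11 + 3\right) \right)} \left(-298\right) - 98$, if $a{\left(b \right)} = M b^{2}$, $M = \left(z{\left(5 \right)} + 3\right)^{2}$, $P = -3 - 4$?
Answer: $-3738210$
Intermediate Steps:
$P = -7$
$z{\left(k \right)} = -7$
$M = 16$ ($M = \left(-7 + 3\right)^{2} = \left(-4\right)^{2} = 16$)
$a{\left(b \right)} = 16 b^{2}$
$a{\left(\left(2 + 0\right) \left(11 + 3\right) \right)} \left(-298\right) - 98 = 16 \left(\left(2 + 0\right) \left(11 + 3\right)\right)^{2} \left(-298\right) - 98 = 16 \left(2 \cdot 14\right)^{2} \left(-298\right) - 98 = 16 \cdot 28^{2} \left(-298\right) - 98 = 16 \cdot 784 \left(-298\right) - 98 = 12544 \left(-298\right) - 98 = -3738112 - 98 = -3738210$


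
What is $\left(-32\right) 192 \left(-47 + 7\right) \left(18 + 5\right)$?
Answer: $5652480$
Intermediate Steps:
$\left(-32\right) 192 \left(-47 + 7\right) \left(18 + 5\right) = - 6144 \left(\left(-40\right) 23\right) = \left(-6144\right) \left(-920\right) = 5652480$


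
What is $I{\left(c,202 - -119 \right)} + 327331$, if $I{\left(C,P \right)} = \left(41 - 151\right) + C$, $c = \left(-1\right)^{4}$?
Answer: $327222$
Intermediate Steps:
$c = 1$
$I{\left(C,P \right)} = -110 + C$
$I{\left(c,202 - -119 \right)} + 327331 = \left(-110 + 1\right) + 327331 = -109 + 327331 = 327222$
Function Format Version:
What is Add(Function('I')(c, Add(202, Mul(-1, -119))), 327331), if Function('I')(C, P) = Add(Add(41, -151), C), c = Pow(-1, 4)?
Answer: 327222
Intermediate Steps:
c = 1
Function('I')(C, P) = Add(-110, C)
Add(Function('I')(c, Add(202, Mul(-1, -119))), 327331) = Add(Add(-110, 1), 327331) = Add(-109, 327331) = 327222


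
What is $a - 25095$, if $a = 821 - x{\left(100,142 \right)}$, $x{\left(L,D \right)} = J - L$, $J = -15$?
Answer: $-24159$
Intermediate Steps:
$x{\left(L,D \right)} = -15 - L$
$a = 936$ ($a = 821 - \left(-15 - 100\right) = 821 - -115 = 821 + 115 = 936$)
$a - 25095 = 936 - 25095 = -24159$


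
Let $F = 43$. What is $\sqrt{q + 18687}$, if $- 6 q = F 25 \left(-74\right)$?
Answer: $\frac{2 \sqrt{71877}}{3} \approx 178.73$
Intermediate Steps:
$q = \frac{39775}{3}$ ($q = - \frac{43 \cdot 25 \left(-74\right)}{6} = - \frac{1075 \left(-74\right)}{6} = \left(- \frac{1}{6}\right) \left(-79550\right) = \frac{39775}{3} \approx 13258.0$)
$\sqrt{q + 18687} = \sqrt{\frac{39775}{3} + 18687} = \sqrt{\frac{95836}{3}} = \frac{2 \sqrt{71877}}{3}$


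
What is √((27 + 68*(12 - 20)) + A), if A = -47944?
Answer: 7*I*√989 ≈ 220.14*I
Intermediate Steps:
√((27 + 68*(12 - 20)) + A) = √((27 + 68*(12 - 20)) - 47944) = √((27 + 68*(-8)) - 47944) = √((27 - 544) - 47944) = √(-517 - 47944) = √(-48461) = 7*I*√989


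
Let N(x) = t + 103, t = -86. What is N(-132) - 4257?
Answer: -4240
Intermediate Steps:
N(x) = 17 (N(x) = -86 + 103 = 17)
N(-132) - 4257 = 17 - 4257 = -4240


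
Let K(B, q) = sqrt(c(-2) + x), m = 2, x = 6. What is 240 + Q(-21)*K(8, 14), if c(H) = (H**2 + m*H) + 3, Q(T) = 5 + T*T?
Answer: 1578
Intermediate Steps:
Q(T) = 5 + T**2
c(H) = 3 + H**2 + 2*H (c(H) = (H**2 + 2*H) + 3 = 3 + H**2 + 2*H)
K(B, q) = 3 (K(B, q) = sqrt((3 + (-2)**2 + 2*(-2)) + 6) = sqrt((3 + 4 - 4) + 6) = sqrt(3 + 6) = sqrt(9) = 3)
240 + Q(-21)*K(8, 14) = 240 + (5 + (-21)**2)*3 = 240 + (5 + 441)*3 = 240 + 446*3 = 240 + 1338 = 1578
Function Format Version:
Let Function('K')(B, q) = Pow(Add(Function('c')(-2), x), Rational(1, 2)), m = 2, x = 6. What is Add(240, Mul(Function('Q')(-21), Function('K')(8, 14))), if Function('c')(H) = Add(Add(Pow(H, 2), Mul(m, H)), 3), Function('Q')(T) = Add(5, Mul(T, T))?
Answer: 1578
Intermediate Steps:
Function('Q')(T) = Add(5, Pow(T, 2))
Function('c')(H) = Add(3, Pow(H, 2), Mul(2, H)) (Function('c')(H) = Add(Add(Pow(H, 2), Mul(2, H)), 3) = Add(3, Pow(H, 2), Mul(2, H)))
Function('K')(B, q) = 3 (Function('K')(B, q) = Pow(Add(Add(3, Pow(-2, 2), Mul(2, -2)), 6), Rational(1, 2)) = Pow(Add(Add(3, 4, -4), 6), Rational(1, 2)) = Pow(Add(3, 6), Rational(1, 2)) = Pow(9, Rational(1, 2)) = 3)
Add(240, Mul(Function('Q')(-21), Function('K')(8, 14))) = Add(240, Mul(Add(5, Pow(-21, 2)), 3)) = Add(240, Mul(Add(5, 441), 3)) = Add(240, Mul(446, 3)) = Add(240, 1338) = 1578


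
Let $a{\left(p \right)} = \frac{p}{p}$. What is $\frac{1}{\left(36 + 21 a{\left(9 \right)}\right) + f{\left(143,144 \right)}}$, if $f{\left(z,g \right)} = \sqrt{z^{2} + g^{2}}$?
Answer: $- \frac{57}{37936} + \frac{\sqrt{41185}}{37936} \approx 0.003847$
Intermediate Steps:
$a{\left(p \right)} = 1$
$f{\left(z,g \right)} = \sqrt{g^{2} + z^{2}}$
$\frac{1}{\left(36 + 21 a{\left(9 \right)}\right) + f{\left(143,144 \right)}} = \frac{1}{\left(36 + 21 \cdot 1\right) + \sqrt{144^{2} + 143^{2}}} = \frac{1}{\left(36 + 21\right) + \sqrt{20736 + 20449}} = \frac{1}{57 + \sqrt{41185}}$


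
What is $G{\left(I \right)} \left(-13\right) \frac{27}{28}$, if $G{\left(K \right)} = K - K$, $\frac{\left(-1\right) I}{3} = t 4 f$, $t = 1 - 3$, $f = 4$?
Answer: $0$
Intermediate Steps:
$t = -2$
$I = 96$ ($I = - 3 \left(-2\right) 4 \cdot 4 = - 3 \left(\left(-8\right) 4\right) = \left(-3\right) \left(-32\right) = 96$)
$G{\left(K \right)} = 0$
$G{\left(I \right)} \left(-13\right) \frac{27}{28} = 0 \left(-13\right) \frac{27}{28} = 0 \cdot 27 \cdot \frac{1}{28} = 0 \cdot \frac{27}{28} = 0$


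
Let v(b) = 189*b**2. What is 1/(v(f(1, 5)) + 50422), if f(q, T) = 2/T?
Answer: 25/1261306 ≈ 1.9821e-5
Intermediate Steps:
1/(v(f(1, 5)) + 50422) = 1/(189*(2/5)**2 + 50422) = 1/(189*(4/25) + 50422) = 1/(756/25 + 50422) = 1/(1261306/25) = 25/1261306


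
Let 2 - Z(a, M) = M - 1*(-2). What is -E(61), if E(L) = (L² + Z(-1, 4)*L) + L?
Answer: -3538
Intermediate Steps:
Z(a, M) = -M (Z(a, M) = 2 - (M - 1*(-2)) = 2 - (M + 2) = 2 - (2 + M) = 2 + (-2 - M) = -M)
E(L) = L² - 3*L (E(L) = (L² + (-1*4)*L) + L = (L² - 4*L) + L = L² - 3*L)
-E(61) = -61*(-3 + 61) = -61*58 = -1*3538 = -3538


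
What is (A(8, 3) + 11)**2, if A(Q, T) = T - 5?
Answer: 81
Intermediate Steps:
A(Q, T) = -5 + T
(A(8, 3) + 11)**2 = ((-5 + 3) + 11)**2 = (-2 + 11)**2 = 9**2 = 81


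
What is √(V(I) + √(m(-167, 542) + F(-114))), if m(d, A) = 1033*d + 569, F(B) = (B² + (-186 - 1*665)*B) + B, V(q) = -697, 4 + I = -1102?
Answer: √(-697 + 9*I*√766) ≈ 4.6461 + 26.806*I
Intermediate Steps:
I = -1106 (I = -4 - 1102 = -1106)
F(B) = B² - 850*B (F(B) = (B² + (-186 - 665)*B) + B = (B² - 851*B) + B = B² - 850*B)
m(d, A) = 569 + 1033*d
√(V(I) + √(m(-167, 542) + F(-114))) = √(-697 + √((569 + 1033*(-167)) - 114*(-850 - 114))) = √(-697 + √((569 - 172511) - 114*(-964))) = √(-697 + √(-171942 + 109896)) = √(-697 + √(-62046)) = √(-697 + 9*I*√766)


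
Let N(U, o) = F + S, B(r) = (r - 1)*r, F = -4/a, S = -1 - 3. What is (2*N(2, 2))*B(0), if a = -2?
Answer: 0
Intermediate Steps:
S = -4
F = 2 (F = -4/(-2) = -4*(-1/2) = 2)
B(r) = r*(-1 + r) (B(r) = (-1 + r)*r = r*(-1 + r))
N(U, o) = -2 (N(U, o) = 2 - 4 = -2)
(2*N(2, 2))*B(0) = (2*(-2))*(0*(-1 + 0)) = -0*(-1) = -4*0 = 0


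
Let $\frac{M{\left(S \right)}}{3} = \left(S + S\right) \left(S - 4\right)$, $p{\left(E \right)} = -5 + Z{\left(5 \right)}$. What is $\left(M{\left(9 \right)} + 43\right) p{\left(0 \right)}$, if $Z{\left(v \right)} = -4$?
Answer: $-2817$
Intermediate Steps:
$p{\left(E \right)} = -9$ ($p{\left(E \right)} = -5 - 4 = -9$)
$M{\left(S \right)} = 6 S \left(-4 + S\right)$ ($M{\left(S \right)} = 3 \left(S + S\right) \left(S - 4\right) = 3 \cdot 2 S \left(-4 + S\right) = 6 S \left(-4 + S\right)$)
$\left(M{\left(9 \right)} + 43\right) p{\left(0 \right)} = \left(6 \cdot 9 \left(-4 + 9\right) + 43\right) \left(-9\right) = \left(6 \cdot 9 \cdot 5 + 43\right) \left(-9\right) = \left(270 + 43\right) \left(-9\right) = 313 \left(-9\right) = -2817$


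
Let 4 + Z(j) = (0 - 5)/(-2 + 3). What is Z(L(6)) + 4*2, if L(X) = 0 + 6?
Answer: -1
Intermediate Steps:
L(X) = 6
Z(j) = -9 (Z(j) = -4 + (0 - 5)/(-2 + 3) = -4 - 5/1 = -4 - 5*1 = -4 - 5 = -9)
Z(L(6)) + 4*2 = -9 + 4*2 = -9 + 8 = -1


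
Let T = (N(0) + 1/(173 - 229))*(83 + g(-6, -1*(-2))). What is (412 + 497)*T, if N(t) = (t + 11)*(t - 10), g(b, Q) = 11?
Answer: -263216403/28 ≈ -9.4006e+6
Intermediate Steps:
N(t) = (-10 + t)*(11 + t) (N(t) = (11 + t)*(-10 + t) = (-10 + t)*(11 + t))
T = -289567/28 (T = ((-110 + 0 + 0²) + 1/(173 - 229))*(83 + 11) = ((-110 + 0 + 0) + 1/(-56))*94 = (-110 - 1/56)*94 = -6161/56*94 = -289567/28 ≈ -10342.)
(412 + 497)*T = (412 + 497)*(-289567/28) = 909*(-289567/28) = -263216403/28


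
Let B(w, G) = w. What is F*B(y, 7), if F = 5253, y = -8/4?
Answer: -10506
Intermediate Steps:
y = -2 (y = -8*¼ = -2)
F*B(y, 7) = 5253*(-2) = -10506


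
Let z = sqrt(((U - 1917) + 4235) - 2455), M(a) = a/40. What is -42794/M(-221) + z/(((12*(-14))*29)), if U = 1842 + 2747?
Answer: 1711760/221 - sqrt(1113)/2436 ≈ 7745.5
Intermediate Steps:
U = 4589
M(a) = a/40 (M(a) = a*(1/40) = a/40)
z = 2*sqrt(1113) (z = sqrt(((4589 - 1917) + 4235) - 2455) = sqrt((2672 + 4235) - 2455) = sqrt(6907 - 2455) = sqrt(4452) = 2*sqrt(1113) ≈ 66.723)
-42794/M(-221) + z/(((12*(-14))*29)) = -42794/((1/40)*(-221)) + (2*sqrt(1113))/(((12*(-14))*29)) = -42794/(-221/40) + (2*sqrt(1113))/((-168*29)) = -42794*(-40/221) + (2*sqrt(1113))/(-4872) = 1711760/221 + (2*sqrt(1113))*(-1/4872) = 1711760/221 - sqrt(1113)/2436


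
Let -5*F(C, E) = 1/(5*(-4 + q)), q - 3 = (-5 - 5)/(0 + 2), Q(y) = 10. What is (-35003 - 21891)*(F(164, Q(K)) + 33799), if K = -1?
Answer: -144222051397/75 ≈ -1.9230e+9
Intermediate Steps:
q = -2 (q = 3 + (-5 - 5)/(0 + 2) = 3 - 10/2 = 3 - 10*½ = 3 - 5 = -2)
F(C, E) = 1/150 (F(C, E) = -1/(5*(-4 - 2))/5 = -1/(5*(5*(-6))) = -⅕/(-30) = -⅕*(-1/30) = 1/150)
(-35003 - 21891)*(F(164, Q(K)) + 33799) = (-35003 - 21891)*(1/150 + 33799) = -56894*5069851/150 = -144222051397/75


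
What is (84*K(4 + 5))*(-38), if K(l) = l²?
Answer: -258552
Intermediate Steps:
(84*K(4 + 5))*(-38) = (84*(4 + 5)²)*(-38) = (84*9²)*(-38) = (84*81)*(-38) = 6804*(-38) = -258552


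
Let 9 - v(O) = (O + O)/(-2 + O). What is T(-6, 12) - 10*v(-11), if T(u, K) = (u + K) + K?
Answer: -716/13 ≈ -55.077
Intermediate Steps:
T(u, K) = u + 2*K (T(u, K) = (K + u) + K = u + 2*K)
v(O) = 9 - 2*O/(-2 + O) (v(O) = 9 - (O + O)/(-2 + O) = 9 - 2*O/(-2 + O))
T(-6, 12) - 10*v(-11) = (-6 + 2*12) - 10*(-18 + 7*(-11))/(-2 - 11) = (-6 + 24) - 10*(-18 - 77)/(-13) = 18 - (-10)*(-95)/13 = 18 - 10*95/13 = 18 - 950/13 = -716/13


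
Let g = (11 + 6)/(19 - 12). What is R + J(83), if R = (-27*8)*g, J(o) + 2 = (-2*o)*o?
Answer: -100132/7 ≈ -14305.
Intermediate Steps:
g = 17/7 ≈ 2.4286
J(o) = -2 - 2*o**2 (J(o) = -2 + (-2*o)*o = -2 - 2*o**2)
R = -3672/7 (R = -27*8*(17/7) = -216*17/7 = -3672/7 ≈ -524.57)
R + J(83) = -3672/7 + (-2 - 2*83**2) = -3672/7 + (-2 - 2*6889) = -3672/7 + (-2 - 13778) = -3672/7 - 13780 = -100132/7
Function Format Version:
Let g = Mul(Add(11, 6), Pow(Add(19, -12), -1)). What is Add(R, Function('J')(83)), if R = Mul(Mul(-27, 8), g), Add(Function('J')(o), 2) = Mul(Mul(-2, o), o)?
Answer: Rational(-100132, 7) ≈ -14305.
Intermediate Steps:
g = Rational(17, 7) (g = Mul(17, Pow(7, -1)) = Mul(17, Rational(1, 7)) = Rational(17, 7) ≈ 2.4286)
Function('J')(o) = Add(-2, Mul(-2, Pow(o, 2))) (Function('J')(o) = Add(-2, Mul(Mul(-2, o), o)) = Add(-2, Mul(-2, Pow(o, 2))))
R = Rational(-3672, 7) (R = Mul(Mul(-27, 8), Rational(17, 7)) = Mul(-216, Rational(17, 7)) = Rational(-3672, 7) ≈ -524.57)
Add(R, Function('J')(83)) = Add(Rational(-3672, 7), Add(-2, Mul(-2, Pow(83, 2)))) = Add(Rational(-3672, 7), Add(-2, Mul(-2, 6889))) = Add(Rational(-3672, 7), Add(-2, -13778)) = Add(Rational(-3672, 7), -13780) = Rational(-100132, 7)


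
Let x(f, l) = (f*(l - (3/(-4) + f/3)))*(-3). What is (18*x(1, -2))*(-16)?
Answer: -1368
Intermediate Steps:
x(f, l) = -3*f*(3/4 + l - f/3) (x(f, l) = (f*(l - (3*(-1/4) + f*(1/3))))*(-3) = (f*(l - (-3/4 + f/3)))*(-3) = (f*(l + (3/4 - f/3)))*(-3) = (f*(3/4 + l - f/3))*(-3) = -3*f*(3/4 + l - f/3))
(18*x(1, -2))*(-16) = (18*((1/4)*1*(-9 - 12*(-2) + 4*1)))*(-16) = (18*((1/4)*1*(-9 + 24 + 4)))*(-16) = (18*((1/4)*1*19))*(-16) = (18*(19/4))*(-16) = (171/2)*(-16) = -1368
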